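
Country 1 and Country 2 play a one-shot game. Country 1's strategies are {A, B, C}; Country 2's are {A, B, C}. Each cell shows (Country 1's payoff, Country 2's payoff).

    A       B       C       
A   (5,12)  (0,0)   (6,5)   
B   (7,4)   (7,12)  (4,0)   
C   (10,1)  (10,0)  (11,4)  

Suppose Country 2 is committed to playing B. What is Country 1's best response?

With Country 2 fixed at B, Country 1's payoffs are: A → 0, B → 7, C → 10.
The maximum is 10, achieved by C.

C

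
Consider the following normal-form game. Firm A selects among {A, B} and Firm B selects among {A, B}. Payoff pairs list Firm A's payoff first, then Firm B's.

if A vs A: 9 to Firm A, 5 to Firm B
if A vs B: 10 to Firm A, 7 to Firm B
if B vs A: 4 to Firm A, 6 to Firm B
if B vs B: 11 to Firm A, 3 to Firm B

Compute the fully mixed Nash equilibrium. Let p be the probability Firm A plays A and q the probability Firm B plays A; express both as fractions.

In a mixed NE each player is indifferent between their pure strategies, so the opponent's mix sets the indifference.
Firm B indifferent between A and B: p·5 + (1−p)·6 = p·7 + (1−p)·3 ⟹ 6 + (-1)p = 3 + 4p ⟹ p = 3/5.
Firm A indifferent between A and B: q·9 + (1−q)·10 = q·4 + (1−q)·11 ⟹ 10 + (-1)q = 11 + (-7)q ⟹ q = 1/6.

p = 3/5, q = 1/6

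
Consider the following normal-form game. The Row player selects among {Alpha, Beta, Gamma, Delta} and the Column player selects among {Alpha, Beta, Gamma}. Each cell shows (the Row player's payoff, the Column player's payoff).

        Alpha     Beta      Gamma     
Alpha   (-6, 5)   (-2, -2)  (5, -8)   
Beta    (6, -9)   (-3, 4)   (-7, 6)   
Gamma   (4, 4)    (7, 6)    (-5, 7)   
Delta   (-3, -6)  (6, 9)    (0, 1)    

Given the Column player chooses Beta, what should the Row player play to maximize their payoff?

Gamma

With the Column player fixed at Beta, the Row player's payoffs are: Alpha → -2, Beta → -3, Gamma → 7, Delta → 6.
The maximum is 7, achieved by Gamma.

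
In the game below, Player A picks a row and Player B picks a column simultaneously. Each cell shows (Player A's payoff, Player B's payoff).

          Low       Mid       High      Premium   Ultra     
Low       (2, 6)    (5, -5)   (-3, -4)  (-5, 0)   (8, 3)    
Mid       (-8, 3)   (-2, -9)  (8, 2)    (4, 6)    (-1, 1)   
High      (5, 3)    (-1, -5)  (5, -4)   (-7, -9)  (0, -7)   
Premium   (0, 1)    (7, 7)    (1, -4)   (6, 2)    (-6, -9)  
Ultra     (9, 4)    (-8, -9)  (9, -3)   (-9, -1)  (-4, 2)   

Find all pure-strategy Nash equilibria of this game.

Find each player's best response to every opponent strategy; NE are the intersections.
Player A's best responses — vs Low: Ultra (payoff 9); vs Mid: Premium (payoff 7); vs High: Ultra (payoff 9); vs Premium: Premium (payoff 6); vs Ultra: Low (payoff 8).
Player B's best responses — vs Low: Low (payoff 6); vs Mid: Premium (payoff 6); vs High: Low (payoff 3); vs Premium: Mid (payoff 7); vs Ultra: Low (payoff 4).
Mutual best responses occur at (Premium, Mid) and (Ultra, Low); at each, neither player gains by switching.

(Premium, Mid) and (Ultra, Low)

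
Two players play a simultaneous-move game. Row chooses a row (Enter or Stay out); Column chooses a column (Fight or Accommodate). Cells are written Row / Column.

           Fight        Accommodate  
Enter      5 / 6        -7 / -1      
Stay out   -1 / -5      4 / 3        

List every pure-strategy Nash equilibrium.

Find each player's best response to every opponent strategy; NE are the intersections.
Row's best responses — vs Fight: Enter (payoff 5); vs Accommodate: Stay out (payoff 4).
Column's best responses — vs Enter: Fight (payoff 6); vs Stay out: Accommodate (payoff 3).
Mutual best responses occur at (Enter, Fight) and (Stay out, Accommodate); at each, neither player gains by switching.

(Enter, Fight) and (Stay out, Accommodate)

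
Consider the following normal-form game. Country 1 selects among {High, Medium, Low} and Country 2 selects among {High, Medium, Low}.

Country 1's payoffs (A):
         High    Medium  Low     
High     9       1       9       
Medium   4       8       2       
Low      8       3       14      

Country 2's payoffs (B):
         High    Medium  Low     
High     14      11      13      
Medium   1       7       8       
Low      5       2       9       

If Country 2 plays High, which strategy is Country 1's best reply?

High

With Country 2 fixed at High, Country 1's payoffs are: High → 9, Medium → 4, Low → 8.
The maximum is 9, achieved by High.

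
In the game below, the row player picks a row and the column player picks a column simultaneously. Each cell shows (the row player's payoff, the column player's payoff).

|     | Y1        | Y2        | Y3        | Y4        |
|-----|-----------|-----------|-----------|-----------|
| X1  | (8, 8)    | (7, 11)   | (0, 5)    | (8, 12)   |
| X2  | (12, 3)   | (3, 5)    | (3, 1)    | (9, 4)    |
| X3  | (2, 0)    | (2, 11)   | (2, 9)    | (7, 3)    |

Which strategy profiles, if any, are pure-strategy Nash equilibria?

None

Find each player's best response to every opponent strategy; NE are the intersections.
The row player's best responses — vs Y1: X2 (payoff 12); vs Y2: X1 (payoff 7); vs Y3: X2 (payoff 3); vs Y4: X2 (payoff 9).
The column player's best responses — vs X1: Y4 (payoff 12); vs X2: Y2 (payoff 5); vs X3: Y2 (payoff 11).
No cell has both players best-responding. For instance, the row player's best reply to Y1 is X2, but against X2 the column player prefers Y2 over Y1.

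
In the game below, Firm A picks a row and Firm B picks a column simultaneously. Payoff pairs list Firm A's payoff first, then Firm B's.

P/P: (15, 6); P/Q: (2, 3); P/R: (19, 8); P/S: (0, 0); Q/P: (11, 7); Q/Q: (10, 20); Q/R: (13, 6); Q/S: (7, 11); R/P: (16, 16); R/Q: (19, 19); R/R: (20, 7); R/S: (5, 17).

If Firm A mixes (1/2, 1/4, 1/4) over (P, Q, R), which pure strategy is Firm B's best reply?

Firm B's best reply maximizes expected payoff against the mix.
P: (1/2)·6 + (1/4)·7 + (1/4)·16 = 35/4
Q: (1/2)·3 + (1/4)·20 + (1/4)·19 = 45/4
R: (1/2)·8 + (1/4)·6 + (1/4)·7 = 29/4
S: (1/2)·0 + (1/4)·11 + (1/4)·17 = 7
Highest expected payoff is 45/4, from Q.

Q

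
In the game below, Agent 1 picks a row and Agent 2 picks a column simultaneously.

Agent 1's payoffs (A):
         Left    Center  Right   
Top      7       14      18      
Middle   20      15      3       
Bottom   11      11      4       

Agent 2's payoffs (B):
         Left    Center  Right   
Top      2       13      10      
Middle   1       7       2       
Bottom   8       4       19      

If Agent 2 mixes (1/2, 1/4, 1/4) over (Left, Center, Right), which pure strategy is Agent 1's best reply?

Middle

Agent 1's best reply maximizes expected payoff against the mix.
Top: (1/2)·7 + (1/4)·14 + (1/4)·18 = 23/2
Middle: (1/2)·20 + (1/4)·15 + (1/4)·3 = 29/2
Bottom: (1/2)·11 + (1/4)·11 + (1/4)·4 = 37/4
Highest expected payoff is 29/2, from Middle.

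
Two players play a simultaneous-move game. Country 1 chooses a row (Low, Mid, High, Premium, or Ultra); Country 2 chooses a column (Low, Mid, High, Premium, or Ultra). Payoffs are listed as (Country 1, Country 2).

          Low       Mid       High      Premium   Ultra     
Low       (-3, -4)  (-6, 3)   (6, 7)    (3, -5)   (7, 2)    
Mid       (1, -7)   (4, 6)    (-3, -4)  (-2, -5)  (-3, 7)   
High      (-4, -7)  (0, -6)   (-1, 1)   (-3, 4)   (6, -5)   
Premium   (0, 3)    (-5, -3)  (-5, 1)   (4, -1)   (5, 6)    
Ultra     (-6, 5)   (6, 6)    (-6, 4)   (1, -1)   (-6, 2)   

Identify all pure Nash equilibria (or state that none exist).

(Low, High) and (Ultra, Mid)

Check mutual best responses: a cell is a NE iff neither player can gain by unilaterally deviating.
Country 1's best responses — vs Low: Mid (payoff 1); vs Mid: Ultra (payoff 6); vs High: Low (payoff 6); vs Premium: Premium (payoff 4); vs Ultra: Low (payoff 7).
Country 2's best responses — vs Low: High (payoff 7); vs Mid: Ultra (payoff 7); vs High: Premium (payoff 4); vs Premium: Ultra (payoff 6); vs Ultra: Mid (payoff 6).
Mutual best responses occur at (Low, High) and (Ultra, Mid); at each, neither player gains by switching.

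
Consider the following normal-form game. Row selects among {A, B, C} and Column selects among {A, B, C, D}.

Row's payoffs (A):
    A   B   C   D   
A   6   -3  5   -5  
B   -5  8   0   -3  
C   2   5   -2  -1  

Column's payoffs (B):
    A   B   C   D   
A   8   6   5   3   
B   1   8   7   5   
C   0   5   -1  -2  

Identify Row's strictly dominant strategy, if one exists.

Check whether one of Row's strategies beats all alternatives regardless of what the opponent does.
A is not dominant: against B, B gives 8 > -3.
B is not dominant: against A, A gives 6 > -5.
C is not dominant: against A, A gives 6 > 2.
No single strategy is best against every opponent action.

None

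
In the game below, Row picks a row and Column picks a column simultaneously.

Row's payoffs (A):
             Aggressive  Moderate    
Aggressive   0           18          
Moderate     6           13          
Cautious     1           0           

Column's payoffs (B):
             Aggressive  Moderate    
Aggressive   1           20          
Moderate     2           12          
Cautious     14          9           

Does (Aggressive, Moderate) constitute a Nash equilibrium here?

Yes

Holding Column at Moderate: Row gets 18 from Aggressive, versus 13 from Moderate, 0 from Cautious. No profitable deviation for Row.
Holding Row at Aggressive: Column gets 20 from Moderate, versus 1 from Aggressive. No profitable deviation for Column either.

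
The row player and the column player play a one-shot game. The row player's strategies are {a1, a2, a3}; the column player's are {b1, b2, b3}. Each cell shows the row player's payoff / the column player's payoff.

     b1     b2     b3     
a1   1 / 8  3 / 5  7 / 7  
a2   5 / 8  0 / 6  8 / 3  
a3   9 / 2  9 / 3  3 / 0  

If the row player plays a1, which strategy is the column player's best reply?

With the row player fixed at a1, the column player's payoffs are: b1 → 8, b2 → 5, b3 → 7.
The maximum is 8, achieved by b1.

b1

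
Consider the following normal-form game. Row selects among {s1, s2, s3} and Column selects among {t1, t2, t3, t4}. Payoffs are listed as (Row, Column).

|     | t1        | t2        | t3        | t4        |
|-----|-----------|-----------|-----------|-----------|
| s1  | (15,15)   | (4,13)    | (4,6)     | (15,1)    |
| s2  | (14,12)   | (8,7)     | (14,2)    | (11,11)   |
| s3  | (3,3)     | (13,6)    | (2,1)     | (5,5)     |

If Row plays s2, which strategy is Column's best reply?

With Row fixed at s2, Column's payoffs are: t1 → 12, t2 → 7, t3 → 2, t4 → 11.
The maximum is 12, achieved by t1.

t1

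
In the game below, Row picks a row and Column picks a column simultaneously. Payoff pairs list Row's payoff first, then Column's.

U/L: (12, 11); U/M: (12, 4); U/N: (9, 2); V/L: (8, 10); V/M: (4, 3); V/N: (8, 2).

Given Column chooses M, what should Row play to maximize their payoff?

U

With Column fixed at M, Row's payoffs are: U → 12, V → 4.
The maximum is 12, achieved by U.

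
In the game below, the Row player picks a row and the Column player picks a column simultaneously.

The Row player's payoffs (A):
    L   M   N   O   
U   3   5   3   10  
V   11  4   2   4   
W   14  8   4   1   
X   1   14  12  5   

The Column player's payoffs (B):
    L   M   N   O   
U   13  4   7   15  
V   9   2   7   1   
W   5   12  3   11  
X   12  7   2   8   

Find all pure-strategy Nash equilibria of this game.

A profile is a Nash equilibrium when each player is best-responding to the other.
The Row player's best responses — vs L: W (payoff 14); vs M: X (payoff 14); vs N: X (payoff 12); vs O: U (payoff 10).
The Column player's best responses — vs U: O (payoff 15); vs V: L (payoff 9); vs W: M (payoff 12); vs X: L (payoff 12).
The only mutual best response is (U, O); neither player gains by switching there.

(U, O)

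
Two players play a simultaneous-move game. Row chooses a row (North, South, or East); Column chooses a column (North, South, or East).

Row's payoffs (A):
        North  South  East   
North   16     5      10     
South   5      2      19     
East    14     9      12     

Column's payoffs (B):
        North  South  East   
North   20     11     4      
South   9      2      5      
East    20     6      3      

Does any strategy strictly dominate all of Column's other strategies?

North

A strategy is strictly dominant if it gives Column a strictly higher payoff than every other strategy, against every choice by the opponent.
North strictly dominates: vs North: 20 > each of {11, 4}; vs South: 9 > each of {2, 5}; vs East: 20 > each of {6, 3}.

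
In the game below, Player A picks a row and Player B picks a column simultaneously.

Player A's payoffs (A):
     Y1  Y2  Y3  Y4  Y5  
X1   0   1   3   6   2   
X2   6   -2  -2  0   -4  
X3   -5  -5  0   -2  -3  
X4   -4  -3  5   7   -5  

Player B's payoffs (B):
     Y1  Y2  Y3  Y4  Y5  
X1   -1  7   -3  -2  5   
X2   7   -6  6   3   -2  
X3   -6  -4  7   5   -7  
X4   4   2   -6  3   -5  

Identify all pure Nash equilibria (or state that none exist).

(X1, Y2) and (X2, Y1)

Find each player's best response to every opponent strategy; NE are the intersections.
Player A's best responses — vs Y1: X2 (payoff 6); vs Y2: X1 (payoff 1); vs Y3: X4 (payoff 5); vs Y4: X4 (payoff 7); vs Y5: X1 (payoff 2).
Player B's best responses — vs X1: Y2 (payoff 7); vs X2: Y1 (payoff 7); vs X3: Y3 (payoff 7); vs X4: Y1 (payoff 4).
Mutual best responses occur at (X1, Y2) and (X2, Y1); at each, neither player gains by switching.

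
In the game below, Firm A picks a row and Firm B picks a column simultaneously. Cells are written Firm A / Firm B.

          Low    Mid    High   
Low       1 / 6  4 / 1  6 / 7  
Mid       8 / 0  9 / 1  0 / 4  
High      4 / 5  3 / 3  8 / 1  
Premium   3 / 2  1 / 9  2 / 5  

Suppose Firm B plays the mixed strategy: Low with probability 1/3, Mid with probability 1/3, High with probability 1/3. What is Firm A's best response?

Compute Firm A's expected payoff from each pure strategy against the given mix.
Low: (1/3)·1 + (1/3)·4 + (1/3)·6 = 11/3
Mid: (1/3)·8 + (1/3)·9 + (1/3)·0 = 17/3
High: (1/3)·4 + (1/3)·3 + (1/3)·8 = 5
Premium: (1/3)·3 + (1/3)·1 + (1/3)·2 = 2
Highest expected payoff is 17/3, from Mid.

Mid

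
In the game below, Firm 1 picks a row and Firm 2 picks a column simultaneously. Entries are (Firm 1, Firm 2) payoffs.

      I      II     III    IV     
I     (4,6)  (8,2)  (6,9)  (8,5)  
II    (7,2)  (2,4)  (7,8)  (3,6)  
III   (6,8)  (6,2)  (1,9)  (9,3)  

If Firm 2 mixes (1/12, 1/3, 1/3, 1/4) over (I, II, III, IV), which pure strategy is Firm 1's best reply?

I

Compute Firm 1's expected payoff from each pure strategy against the given mix.
I: (1/12)·4 + (1/3)·8 + (1/3)·6 + (1/4)·8 = 7
II: (1/12)·7 + (1/3)·2 + (1/3)·7 + (1/4)·3 = 13/3
III: (1/12)·6 + (1/3)·6 + (1/3)·1 + (1/4)·9 = 61/12
Highest expected payoff is 7, from I.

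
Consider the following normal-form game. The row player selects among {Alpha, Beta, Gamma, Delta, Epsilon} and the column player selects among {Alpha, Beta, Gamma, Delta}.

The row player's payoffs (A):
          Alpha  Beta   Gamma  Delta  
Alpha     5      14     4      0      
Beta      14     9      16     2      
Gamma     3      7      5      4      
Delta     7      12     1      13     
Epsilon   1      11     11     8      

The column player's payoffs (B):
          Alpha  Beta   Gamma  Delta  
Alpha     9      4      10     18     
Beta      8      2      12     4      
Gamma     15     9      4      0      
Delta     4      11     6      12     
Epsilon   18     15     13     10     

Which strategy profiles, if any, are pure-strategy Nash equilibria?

Find each player's best response to every opponent strategy; NE are the intersections.
The row player's best responses — vs Alpha: Beta (payoff 14); vs Beta: Alpha (payoff 14); vs Gamma: Beta (payoff 16); vs Delta: Delta (payoff 13).
The column player's best responses — vs Alpha: Delta (payoff 18); vs Beta: Gamma (payoff 12); vs Gamma: Alpha (payoff 15); vs Delta: Delta (payoff 12); vs Epsilon: Alpha (payoff 18).
Mutual best responses occur at (Beta, Gamma) and (Delta, Delta); at each, neither player gains by switching.

(Beta, Gamma) and (Delta, Delta)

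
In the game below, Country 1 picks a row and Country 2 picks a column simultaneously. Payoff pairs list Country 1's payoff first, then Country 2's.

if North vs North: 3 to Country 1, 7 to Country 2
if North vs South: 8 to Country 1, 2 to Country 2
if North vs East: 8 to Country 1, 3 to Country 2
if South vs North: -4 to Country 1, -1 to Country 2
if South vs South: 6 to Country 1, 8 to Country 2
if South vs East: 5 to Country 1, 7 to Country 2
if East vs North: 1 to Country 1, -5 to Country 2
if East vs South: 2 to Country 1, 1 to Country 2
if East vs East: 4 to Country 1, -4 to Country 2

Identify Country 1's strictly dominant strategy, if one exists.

Check whether one of Country 1's strategies beats all alternatives regardless of what the opponent does.
North strictly dominates: vs North: 3 > each of {-4, 1}; vs South: 8 > each of {6, 2}; vs East: 8 > each of {5, 4}.

North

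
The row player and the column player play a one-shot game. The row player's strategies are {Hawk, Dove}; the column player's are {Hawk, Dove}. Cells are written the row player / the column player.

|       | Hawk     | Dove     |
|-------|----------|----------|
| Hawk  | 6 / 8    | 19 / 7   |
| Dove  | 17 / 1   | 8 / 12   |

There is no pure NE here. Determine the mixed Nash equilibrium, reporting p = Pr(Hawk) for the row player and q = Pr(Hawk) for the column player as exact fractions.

p = 11/12, q = 1/2

In a mixed NE each player is indifferent between their pure strategies, so the opponent's mix sets the indifference.
The column player indifferent between Hawk and Dove: p·8 + (1−p)·1 = p·7 + (1−p)·12 ⟹ 1 + 7p = 12 + (-5)p ⟹ p = 11/12.
The row player indifferent between Hawk and Dove: q·6 + (1−q)·19 = q·17 + (1−q)·8 ⟹ 19 + (-13)q = 8 + 9q ⟹ q = 1/2.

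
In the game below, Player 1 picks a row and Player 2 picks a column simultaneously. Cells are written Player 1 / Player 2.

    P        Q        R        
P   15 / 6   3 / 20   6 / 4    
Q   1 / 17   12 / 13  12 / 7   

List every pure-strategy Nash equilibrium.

None

Find each player's best response to every opponent strategy; NE are the intersections.
Player 1's best responses — vs P: P (payoff 15); vs Q: Q (payoff 12); vs R: Q (payoff 12).
Player 2's best responses — vs P: Q (payoff 20); vs Q: P (payoff 17).
No cell has both players best-responding. For instance, Player 1's best reply to P is P, but against P Player 2 prefers Q over P.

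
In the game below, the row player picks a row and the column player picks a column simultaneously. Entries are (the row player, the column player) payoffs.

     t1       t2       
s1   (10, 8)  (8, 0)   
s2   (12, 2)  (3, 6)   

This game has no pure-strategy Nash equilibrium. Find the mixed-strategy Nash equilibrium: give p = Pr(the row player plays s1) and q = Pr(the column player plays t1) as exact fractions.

p = 1/3, q = 5/7

In a mixed NE each player is indifferent between their pure strategies, so the opponent's mix sets the indifference.
The column player indifferent between t1 and t2: p·8 + (1−p)·2 = p·0 + (1−p)·6 ⟹ 2 + 6p = 6 + (-6)p ⟹ p = 1/3.
The row player indifferent between s1 and s2: q·10 + (1−q)·8 = q·12 + (1−q)·3 ⟹ 8 + 2q = 3 + 9q ⟹ q = 5/7.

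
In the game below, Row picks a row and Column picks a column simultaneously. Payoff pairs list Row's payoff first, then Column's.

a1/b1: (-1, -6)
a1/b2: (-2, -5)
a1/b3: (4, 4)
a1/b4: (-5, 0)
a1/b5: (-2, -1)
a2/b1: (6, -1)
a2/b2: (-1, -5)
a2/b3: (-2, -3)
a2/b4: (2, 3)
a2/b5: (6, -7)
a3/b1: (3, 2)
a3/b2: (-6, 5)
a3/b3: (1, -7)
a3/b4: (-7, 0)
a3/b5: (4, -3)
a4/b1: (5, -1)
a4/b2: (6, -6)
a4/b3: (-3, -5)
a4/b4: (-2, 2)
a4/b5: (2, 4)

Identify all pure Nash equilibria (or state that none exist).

A profile is a Nash equilibrium when each player is best-responding to the other.
Row's best responses — vs b1: a2 (payoff 6); vs b2: a4 (payoff 6); vs b3: a1 (payoff 4); vs b4: a2 (payoff 2); vs b5: a2 (payoff 6).
Column's best responses — vs a1: b3 (payoff 4); vs a2: b4 (payoff 3); vs a3: b2 (payoff 5); vs a4: b5 (payoff 4).
Mutual best responses occur at (a1, b3) and (a2, b4); at each, neither player gains by switching.

(a1, b3) and (a2, b4)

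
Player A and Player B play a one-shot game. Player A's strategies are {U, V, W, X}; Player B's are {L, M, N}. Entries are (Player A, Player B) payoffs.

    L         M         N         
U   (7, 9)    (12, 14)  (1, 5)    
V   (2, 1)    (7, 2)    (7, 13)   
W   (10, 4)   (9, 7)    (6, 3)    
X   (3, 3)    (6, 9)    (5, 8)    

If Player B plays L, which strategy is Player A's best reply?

With Player B fixed at L, Player A's payoffs are: U → 7, V → 2, W → 10, X → 3.
The maximum is 10, achieved by W.

W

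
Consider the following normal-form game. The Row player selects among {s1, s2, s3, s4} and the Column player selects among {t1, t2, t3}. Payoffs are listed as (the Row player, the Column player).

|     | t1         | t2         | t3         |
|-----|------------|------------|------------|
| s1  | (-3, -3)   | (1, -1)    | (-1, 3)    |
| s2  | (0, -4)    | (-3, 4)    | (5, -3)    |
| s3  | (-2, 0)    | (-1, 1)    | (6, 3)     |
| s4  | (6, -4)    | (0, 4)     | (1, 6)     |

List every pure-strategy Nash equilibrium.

Check mutual best responses: a cell is a NE iff neither player can gain by unilaterally deviating.
The Row player's best responses — vs t1: s4 (payoff 6); vs t2: s1 (payoff 1); vs t3: s3 (payoff 6).
The Column player's best responses — vs s1: t3 (payoff 3); vs s2: t2 (payoff 4); vs s3: t3 (payoff 3); vs s4: t3 (payoff 6).
The only mutual best response is (s3, t3); neither player gains by switching there.

(s3, t3)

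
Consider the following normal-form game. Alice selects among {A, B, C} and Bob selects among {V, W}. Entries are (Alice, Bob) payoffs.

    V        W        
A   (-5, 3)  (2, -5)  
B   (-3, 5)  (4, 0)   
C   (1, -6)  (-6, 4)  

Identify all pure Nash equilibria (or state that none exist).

A profile is a Nash equilibrium when each player is best-responding to the other.
Alice's best responses — vs V: C (payoff 1); vs W: B (payoff 4).
Bob's best responses — vs A: V (payoff 3); vs B: V (payoff 5); vs C: W (payoff 4).
No cell has both players best-responding. For instance, Alice's best reply to W is B, but against B Bob prefers V over W.

None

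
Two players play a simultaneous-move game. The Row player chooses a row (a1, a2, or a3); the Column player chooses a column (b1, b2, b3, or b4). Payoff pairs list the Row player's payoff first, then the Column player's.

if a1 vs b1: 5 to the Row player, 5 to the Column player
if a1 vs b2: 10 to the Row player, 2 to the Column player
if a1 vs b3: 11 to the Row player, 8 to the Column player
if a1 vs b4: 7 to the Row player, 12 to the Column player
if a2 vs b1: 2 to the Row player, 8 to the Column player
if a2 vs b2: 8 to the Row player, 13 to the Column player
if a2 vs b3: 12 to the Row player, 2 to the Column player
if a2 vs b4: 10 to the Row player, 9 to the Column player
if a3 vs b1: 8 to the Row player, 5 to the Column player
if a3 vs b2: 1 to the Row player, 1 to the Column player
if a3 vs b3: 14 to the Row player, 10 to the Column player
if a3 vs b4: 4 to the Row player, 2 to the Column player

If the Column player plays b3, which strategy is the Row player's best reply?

With the Column player fixed at b3, the Row player's payoffs are: a1 → 11, a2 → 12, a3 → 14.
The maximum is 14, achieved by a3.

a3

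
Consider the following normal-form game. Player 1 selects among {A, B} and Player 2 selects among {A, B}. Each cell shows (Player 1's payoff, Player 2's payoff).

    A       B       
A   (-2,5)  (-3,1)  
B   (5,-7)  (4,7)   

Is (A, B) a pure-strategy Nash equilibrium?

No

Holding Player 2 at B: Player 1 gets -3 from A but could get 4 by switching to B. Player 1 has a profitable deviation.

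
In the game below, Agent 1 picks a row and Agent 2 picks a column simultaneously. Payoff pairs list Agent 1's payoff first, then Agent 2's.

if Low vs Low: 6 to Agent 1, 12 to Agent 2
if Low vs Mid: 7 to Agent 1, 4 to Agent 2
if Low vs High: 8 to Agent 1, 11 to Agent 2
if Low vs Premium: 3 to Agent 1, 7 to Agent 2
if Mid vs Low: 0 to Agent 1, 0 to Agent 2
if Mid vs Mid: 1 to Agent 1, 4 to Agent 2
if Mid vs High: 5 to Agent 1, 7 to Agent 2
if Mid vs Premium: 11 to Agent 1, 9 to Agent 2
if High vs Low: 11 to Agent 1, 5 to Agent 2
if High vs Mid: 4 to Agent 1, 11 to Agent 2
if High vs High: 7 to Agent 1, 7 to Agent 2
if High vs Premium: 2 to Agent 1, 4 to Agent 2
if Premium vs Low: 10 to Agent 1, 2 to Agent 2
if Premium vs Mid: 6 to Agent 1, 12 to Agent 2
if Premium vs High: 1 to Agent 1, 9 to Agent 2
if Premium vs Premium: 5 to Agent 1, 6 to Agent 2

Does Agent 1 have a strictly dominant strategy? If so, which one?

No strictly dominant strategy

A strategy is strictly dominant if it gives Agent 1 a strictly higher payoff than every other strategy, against every choice by the opponent.
Low is not dominant: against Low, High gives 11 > 6.
Mid is not dominant: against Low, Low gives 6 > 0.
High is not dominant: against Mid, Low gives 7 > 4.
Premium is not dominant: against Low, High gives 11 > 10.
No single strategy is best against every opponent action.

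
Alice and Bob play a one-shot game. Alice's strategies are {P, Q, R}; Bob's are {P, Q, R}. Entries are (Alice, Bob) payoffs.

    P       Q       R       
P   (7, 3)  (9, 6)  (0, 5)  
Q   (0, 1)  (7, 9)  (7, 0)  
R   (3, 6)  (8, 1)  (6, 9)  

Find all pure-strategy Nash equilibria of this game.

(P, Q)

Check mutual best responses: a cell is a NE iff neither player can gain by unilaterally deviating.
Alice's best responses — vs P: P (payoff 7); vs Q: P (payoff 9); vs R: Q (payoff 7).
Bob's best responses — vs P: Q (payoff 6); vs Q: Q (payoff 9); vs R: R (payoff 9).
The only mutual best response is (P, Q); neither player gains by switching there.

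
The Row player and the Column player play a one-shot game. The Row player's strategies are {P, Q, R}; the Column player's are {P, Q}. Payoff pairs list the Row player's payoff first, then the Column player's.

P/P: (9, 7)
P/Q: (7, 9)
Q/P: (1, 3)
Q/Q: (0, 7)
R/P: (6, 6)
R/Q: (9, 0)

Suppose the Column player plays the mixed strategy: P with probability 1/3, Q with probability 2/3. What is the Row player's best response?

The Row player's best reply maximizes expected payoff against the mix.
P: (1/3)·9 + (2/3)·7 = 23/3
Q: (1/3)·1 + (2/3)·0 = 1/3
R: (1/3)·6 + (2/3)·9 = 8
Highest expected payoff is 8, from R.

R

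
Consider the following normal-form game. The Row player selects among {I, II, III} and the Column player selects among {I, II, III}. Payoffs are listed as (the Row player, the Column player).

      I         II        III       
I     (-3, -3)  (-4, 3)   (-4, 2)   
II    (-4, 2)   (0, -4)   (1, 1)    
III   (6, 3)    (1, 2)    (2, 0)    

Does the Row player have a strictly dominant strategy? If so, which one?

Check whether one of the Row player's strategies beats all alternatives regardless of what the opponent does.
III strictly dominates: vs I: 6 > each of {-3, -4}; vs II: 1 > each of {-4, 0}; vs III: 2 > each of {-4, 1}.

III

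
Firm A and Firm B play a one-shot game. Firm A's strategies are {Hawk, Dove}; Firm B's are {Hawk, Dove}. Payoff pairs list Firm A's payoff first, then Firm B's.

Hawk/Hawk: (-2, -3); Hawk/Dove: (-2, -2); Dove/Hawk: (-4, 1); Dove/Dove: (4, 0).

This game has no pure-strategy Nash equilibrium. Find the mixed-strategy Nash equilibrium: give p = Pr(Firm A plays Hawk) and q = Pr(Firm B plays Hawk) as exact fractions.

p = 1/2, q = 3/4

In a mixed NE each player is indifferent between their pure strategies, so the opponent's mix sets the indifference.
Firm B indifferent between Hawk and Dove: p·(-3) + (1−p)·1 = p·(-2) + (1−p)·0 ⟹ 1 + (-4)p = 0 + (-2)p ⟹ p = 1/2.
Firm A indifferent between Hawk and Dove: q·(-2) + (1−q)·(-2) = q·(-4) + (1−q)·4 ⟹ (-2) + 0q = 4 + (-8)q ⟹ q = 3/4.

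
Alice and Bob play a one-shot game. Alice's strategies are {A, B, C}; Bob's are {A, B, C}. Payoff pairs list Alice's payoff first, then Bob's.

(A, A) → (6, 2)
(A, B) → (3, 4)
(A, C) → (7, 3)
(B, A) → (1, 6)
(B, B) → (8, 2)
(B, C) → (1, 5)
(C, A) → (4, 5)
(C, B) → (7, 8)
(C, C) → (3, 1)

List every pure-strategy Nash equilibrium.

Find each player's best response to every opponent strategy; NE are the intersections.
Alice's best responses — vs A: A (payoff 6); vs B: B (payoff 8); vs C: A (payoff 7).
Bob's best responses — vs A: B (payoff 4); vs B: A (payoff 6); vs C: B (payoff 8).
No cell has both players best-responding. For instance, Alice's best reply to A is A, but against A Bob prefers B over A.

There is no pure-strategy Nash equilibrium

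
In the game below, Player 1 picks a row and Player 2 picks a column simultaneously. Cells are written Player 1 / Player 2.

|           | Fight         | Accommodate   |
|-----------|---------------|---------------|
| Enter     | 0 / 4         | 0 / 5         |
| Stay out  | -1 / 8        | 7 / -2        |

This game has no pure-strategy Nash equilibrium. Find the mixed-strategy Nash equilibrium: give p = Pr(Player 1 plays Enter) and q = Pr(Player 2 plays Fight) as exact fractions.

In a mixed NE each player is indifferent between their pure strategies, so the opponent's mix sets the indifference.
Player 2 indifferent between Fight and Accommodate: p·4 + (1−p)·8 = p·5 + (1−p)·(-2) ⟹ 8 + (-4)p = (-2) + 7p ⟹ p = 10/11.
Player 1 indifferent between Enter and Stay out: q·0 + (1−q)·0 = q·(-1) + (1−q)·7 ⟹ 0 + 0q = 7 + (-8)q ⟹ q = 7/8.

p = 10/11, q = 7/8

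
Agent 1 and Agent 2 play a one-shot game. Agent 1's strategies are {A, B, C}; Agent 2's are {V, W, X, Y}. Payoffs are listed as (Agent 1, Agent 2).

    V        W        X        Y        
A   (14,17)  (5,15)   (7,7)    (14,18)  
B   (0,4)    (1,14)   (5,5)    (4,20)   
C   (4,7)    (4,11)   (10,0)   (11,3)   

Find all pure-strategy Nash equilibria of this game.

Find each player's best response to every opponent strategy; NE are the intersections.
Agent 1's best responses — vs V: A (payoff 14); vs W: A (payoff 5); vs X: C (payoff 10); vs Y: A (payoff 14).
Agent 2's best responses — vs A: Y (payoff 18); vs B: Y (payoff 20); vs C: W (payoff 11).
The only mutual best response is (A, Y); neither player gains by switching there.

(A, Y)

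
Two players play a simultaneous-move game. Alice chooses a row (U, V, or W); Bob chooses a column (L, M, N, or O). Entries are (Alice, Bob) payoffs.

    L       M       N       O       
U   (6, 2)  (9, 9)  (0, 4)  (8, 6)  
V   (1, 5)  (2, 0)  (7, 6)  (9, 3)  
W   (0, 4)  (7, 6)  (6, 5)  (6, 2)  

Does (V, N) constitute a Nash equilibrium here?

Yes

Holding Bob at N: Alice gets 7 from V, versus 0 from U, 6 from W. No profitable deviation for Alice.
Holding Alice at V: Bob gets 6 from N, versus 5 from L, 0 from M, 3 from O. No profitable deviation for Bob either.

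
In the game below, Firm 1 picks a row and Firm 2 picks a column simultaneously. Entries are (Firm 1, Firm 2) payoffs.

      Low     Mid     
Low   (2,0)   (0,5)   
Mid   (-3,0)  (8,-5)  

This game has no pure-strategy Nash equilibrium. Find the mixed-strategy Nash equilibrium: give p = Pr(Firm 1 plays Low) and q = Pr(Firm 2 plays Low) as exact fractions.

Each player's mixing probability is pinned down by making the *other* player indifferent.
Firm 2 indifferent between Low and Mid: p·0 + (1−p)·0 = p·5 + (1−p)·(-5) ⟹ 0 + 0p = (-5) + 10p ⟹ p = 1/2.
Firm 1 indifferent between Low and Mid: q·2 + (1−q)·0 = q·(-3) + (1−q)·8 ⟹ 0 + 2q = 8 + (-11)q ⟹ q = 8/13.

p = 1/2, q = 8/13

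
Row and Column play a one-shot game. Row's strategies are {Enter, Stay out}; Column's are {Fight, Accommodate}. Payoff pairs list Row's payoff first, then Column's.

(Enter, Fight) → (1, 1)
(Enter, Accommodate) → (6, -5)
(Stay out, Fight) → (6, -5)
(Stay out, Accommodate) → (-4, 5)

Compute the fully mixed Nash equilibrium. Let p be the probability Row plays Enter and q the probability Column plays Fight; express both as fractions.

p = 5/8, q = 2/3

In a mixed NE each player is indifferent between their pure strategies, so the opponent's mix sets the indifference.
Column indifferent between Fight and Accommodate: p·1 + (1−p)·(-5) = p·(-5) + (1−p)·5 ⟹ (-5) + 6p = 5 + (-10)p ⟹ p = 5/8.
Row indifferent between Enter and Stay out: q·1 + (1−q)·6 = q·6 + (1−q)·(-4) ⟹ 6 + (-5)q = (-4) + 10q ⟹ q = 2/3.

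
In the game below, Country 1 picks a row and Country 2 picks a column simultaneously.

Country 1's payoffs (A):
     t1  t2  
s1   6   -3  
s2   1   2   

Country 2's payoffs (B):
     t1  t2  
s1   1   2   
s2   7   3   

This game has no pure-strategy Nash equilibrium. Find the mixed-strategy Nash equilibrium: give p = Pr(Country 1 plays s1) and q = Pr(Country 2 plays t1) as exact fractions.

Each player's mixing probability is pinned down by making the *other* player indifferent.
Country 2 indifferent between t1 and t2: p·1 + (1−p)·7 = p·2 + (1−p)·3 ⟹ 7 + (-6)p = 3 + (-1)p ⟹ p = 4/5.
Country 1 indifferent between s1 and s2: q·6 + (1−q)·(-3) = q·1 + (1−q)·2 ⟹ (-3) + 9q = 2 + (-1)q ⟹ q = 1/2.

p = 4/5, q = 1/2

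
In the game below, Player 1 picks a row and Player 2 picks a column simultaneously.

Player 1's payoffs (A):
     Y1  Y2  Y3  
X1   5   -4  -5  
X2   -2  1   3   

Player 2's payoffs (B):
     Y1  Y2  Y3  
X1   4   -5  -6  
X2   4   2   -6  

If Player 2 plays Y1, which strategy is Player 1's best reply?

With Player 2 fixed at Y1, Player 1's payoffs are: X1 → 5, X2 → -2.
The maximum is 5, achieved by X1.

X1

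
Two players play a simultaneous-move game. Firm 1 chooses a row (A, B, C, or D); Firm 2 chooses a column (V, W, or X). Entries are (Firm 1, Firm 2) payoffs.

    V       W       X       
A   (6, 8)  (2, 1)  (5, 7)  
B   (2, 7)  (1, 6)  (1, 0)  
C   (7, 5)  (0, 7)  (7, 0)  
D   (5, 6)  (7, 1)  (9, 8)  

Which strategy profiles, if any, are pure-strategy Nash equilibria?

(D, X)

A profile is a Nash equilibrium when each player is best-responding to the other.
Firm 1's best responses — vs V: C (payoff 7); vs W: D (payoff 7); vs X: D (payoff 9).
Firm 2's best responses — vs A: V (payoff 8); vs B: V (payoff 7); vs C: W (payoff 7); vs D: X (payoff 8).
The only mutual best response is (D, X); neither player gains by switching there.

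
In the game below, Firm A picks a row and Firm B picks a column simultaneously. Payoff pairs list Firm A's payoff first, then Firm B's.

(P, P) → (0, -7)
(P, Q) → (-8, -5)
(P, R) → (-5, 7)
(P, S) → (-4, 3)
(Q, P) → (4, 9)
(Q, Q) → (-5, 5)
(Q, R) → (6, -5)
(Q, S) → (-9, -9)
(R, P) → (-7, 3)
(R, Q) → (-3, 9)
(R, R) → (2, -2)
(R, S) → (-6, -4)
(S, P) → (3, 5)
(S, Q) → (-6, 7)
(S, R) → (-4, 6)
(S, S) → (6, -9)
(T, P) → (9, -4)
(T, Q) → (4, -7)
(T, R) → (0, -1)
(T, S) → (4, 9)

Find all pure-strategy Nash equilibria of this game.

There is no pure-strategy Nash equilibrium

Find each player's best response to every opponent strategy; NE are the intersections.
Firm A's best responses — vs P: T (payoff 9); vs Q: T (payoff 4); vs R: Q (payoff 6); vs S: S (payoff 6).
Firm B's best responses — vs P: R (payoff 7); vs Q: P (payoff 9); vs R: Q (payoff 9); vs S: Q (payoff 7); vs T: S (payoff 9).
No cell has both players best-responding. For instance, Firm A's best reply to P is T, but against T Firm B prefers S over P.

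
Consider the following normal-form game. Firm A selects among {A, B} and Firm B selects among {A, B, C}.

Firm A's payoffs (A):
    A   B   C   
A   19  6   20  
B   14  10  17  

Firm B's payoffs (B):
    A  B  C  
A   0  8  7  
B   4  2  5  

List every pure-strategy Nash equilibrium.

There is no pure-strategy Nash equilibrium

A profile is a Nash equilibrium when each player is best-responding to the other.
Firm A's best responses — vs A: A (payoff 19); vs B: B (payoff 10); vs C: A (payoff 20).
Firm B's best responses — vs A: B (payoff 8); vs B: C (payoff 5).
No cell has both players best-responding. For instance, Firm A's best reply to C is A, but against A Firm B prefers B over C.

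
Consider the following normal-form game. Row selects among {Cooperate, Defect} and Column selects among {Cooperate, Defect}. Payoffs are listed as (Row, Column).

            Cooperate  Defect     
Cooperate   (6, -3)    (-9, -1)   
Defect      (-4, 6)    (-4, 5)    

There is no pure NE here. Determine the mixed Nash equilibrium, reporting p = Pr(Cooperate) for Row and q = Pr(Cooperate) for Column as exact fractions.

p = 1/3, q = 1/3

Each player's mixing probability is pinned down by making the *other* player indifferent.
Column indifferent between Cooperate and Defect: p·(-3) + (1−p)·6 = p·(-1) + (1−p)·5 ⟹ 6 + (-9)p = 5 + (-6)p ⟹ p = 1/3.
Row indifferent between Cooperate and Defect: q·6 + (1−q)·(-9) = q·(-4) + (1−q)·(-4) ⟹ (-9) + 15q = (-4) + 0q ⟹ q = 1/3.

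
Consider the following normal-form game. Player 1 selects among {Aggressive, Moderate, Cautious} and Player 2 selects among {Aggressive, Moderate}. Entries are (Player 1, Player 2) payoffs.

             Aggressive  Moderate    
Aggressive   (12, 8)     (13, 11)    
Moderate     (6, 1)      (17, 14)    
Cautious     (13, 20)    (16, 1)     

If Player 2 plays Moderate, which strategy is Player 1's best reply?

With Player 2 fixed at Moderate, Player 1's payoffs are: Aggressive → 13, Moderate → 17, Cautious → 16.
The maximum is 17, achieved by Moderate.

Moderate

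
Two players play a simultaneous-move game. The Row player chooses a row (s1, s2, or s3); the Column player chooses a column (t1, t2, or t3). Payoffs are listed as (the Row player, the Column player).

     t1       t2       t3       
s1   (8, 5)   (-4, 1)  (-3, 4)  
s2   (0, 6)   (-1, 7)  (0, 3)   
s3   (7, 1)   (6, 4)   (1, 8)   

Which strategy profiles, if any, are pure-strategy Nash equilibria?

(s1, t1) and (s3, t3)

Check mutual best responses: a cell is a NE iff neither player can gain by unilaterally deviating.
The Row player's best responses — vs t1: s1 (payoff 8); vs t2: s3 (payoff 6); vs t3: s3 (payoff 1).
The Column player's best responses — vs s1: t1 (payoff 5); vs s2: t2 (payoff 7); vs s3: t3 (payoff 8).
Mutual best responses occur at (s1, t1) and (s3, t3); at each, neither player gains by switching.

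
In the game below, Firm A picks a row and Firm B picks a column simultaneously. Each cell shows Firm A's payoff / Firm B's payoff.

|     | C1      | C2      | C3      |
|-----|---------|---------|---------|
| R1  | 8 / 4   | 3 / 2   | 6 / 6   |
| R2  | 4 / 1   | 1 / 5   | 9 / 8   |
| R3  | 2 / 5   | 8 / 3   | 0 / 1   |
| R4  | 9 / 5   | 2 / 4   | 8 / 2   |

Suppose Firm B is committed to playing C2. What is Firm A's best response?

R3

With Firm B fixed at C2, Firm A's payoffs are: R1 → 3, R2 → 1, R3 → 8, R4 → 2.
The maximum is 8, achieved by R3.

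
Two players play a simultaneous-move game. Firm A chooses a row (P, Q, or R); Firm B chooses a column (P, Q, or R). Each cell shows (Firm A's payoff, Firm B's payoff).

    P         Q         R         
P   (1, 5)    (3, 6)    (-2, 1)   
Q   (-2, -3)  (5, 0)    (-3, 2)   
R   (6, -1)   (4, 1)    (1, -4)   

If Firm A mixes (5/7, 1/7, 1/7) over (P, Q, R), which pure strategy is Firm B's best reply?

Compute Firm B's expected payoff from each pure strategy against the given mix.
P: (5/7)·5 + (1/7)·(-3) + (1/7)·(-1) = 3
Q: (5/7)·6 + (1/7)·0 + (1/7)·1 = 31/7
R: (5/7)·1 + (1/7)·2 + (1/7)·(-4) = 3/7
Highest expected payoff is 31/7, from Q.

Q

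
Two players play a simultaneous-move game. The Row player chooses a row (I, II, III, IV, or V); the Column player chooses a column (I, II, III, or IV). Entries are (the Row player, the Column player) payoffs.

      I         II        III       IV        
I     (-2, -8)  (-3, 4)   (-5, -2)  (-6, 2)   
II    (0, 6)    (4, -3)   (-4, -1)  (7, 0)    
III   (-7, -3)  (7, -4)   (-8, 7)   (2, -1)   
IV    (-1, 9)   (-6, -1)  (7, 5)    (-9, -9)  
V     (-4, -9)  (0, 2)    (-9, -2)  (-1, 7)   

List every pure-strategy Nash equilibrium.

Find each player's best response to every opponent strategy; NE are the intersections.
The Row player's best responses — vs I: II (payoff 0); vs II: III (payoff 7); vs III: IV (payoff 7); vs IV: II (payoff 7).
The Column player's best responses — vs I: II (payoff 4); vs II: I (payoff 6); vs III: III (payoff 7); vs IV: I (payoff 9); vs V: IV (payoff 7).
The only mutual best response is (II, I); neither player gains by switching there.

(II, I)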